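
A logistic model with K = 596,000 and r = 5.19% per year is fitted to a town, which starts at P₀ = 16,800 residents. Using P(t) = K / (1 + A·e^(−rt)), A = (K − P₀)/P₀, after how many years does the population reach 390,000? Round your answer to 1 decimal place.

t ≈ 80.5 years

A = (596000 − 16800)/16800 = 34.47619
390000 = 596000/(1 + 34.47619·e^(−0.0519t)) → 1 + 34.47619·e^(−0.0519t) = 1.52821
e^(−0.0519t) = 0.015321 → t = ln(65.27046)/0.0519 = 4.17854/0.0519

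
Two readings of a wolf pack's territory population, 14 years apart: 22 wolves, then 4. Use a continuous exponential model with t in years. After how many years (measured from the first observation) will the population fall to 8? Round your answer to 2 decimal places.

r = ln(4/22) / 14 ≈ -0.121768 per year
t = ln(8/22) / r = -1.0116 / -0.121768 ≈ 8.308

t ≈ 8.31 years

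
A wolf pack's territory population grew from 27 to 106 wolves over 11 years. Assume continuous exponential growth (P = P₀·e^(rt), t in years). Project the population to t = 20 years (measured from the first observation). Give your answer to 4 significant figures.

≈ 324.5 wolves

r = ln(106/27) / 11 ≈ 0.124327 per year
P(20) = 27 · e^(0.124327·20) = 27 · 12.01973 ≈ 324.53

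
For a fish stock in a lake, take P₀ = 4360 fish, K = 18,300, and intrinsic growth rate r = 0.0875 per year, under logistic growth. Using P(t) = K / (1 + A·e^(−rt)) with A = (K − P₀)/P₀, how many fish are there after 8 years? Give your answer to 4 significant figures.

A = (18300 − 4360)/4360 = 3.19725
P(8) = 18300 / (1 + 3.19725·e^(−0.0875·8)) = 18300 / (1 + 3.19725·0.496585)
= 18300 / 2.58771 ≈ 7071.9

≈ 7,072 fish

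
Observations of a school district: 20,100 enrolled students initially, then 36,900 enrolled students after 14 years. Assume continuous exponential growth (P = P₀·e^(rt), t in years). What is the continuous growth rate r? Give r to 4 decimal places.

36900 = 20100 · e^(r·14)
e^(14r) = 36900/20100 = 1.83582
r = ln(1.83582) / 14 = 0.60749 / 14

r ≈ 0.0434 per year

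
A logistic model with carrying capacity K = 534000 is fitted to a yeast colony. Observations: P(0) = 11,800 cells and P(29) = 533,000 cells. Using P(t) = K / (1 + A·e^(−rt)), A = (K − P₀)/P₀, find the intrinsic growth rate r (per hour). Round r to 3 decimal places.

A = (534000 − 11800)/11800 = 44.25424
533000 = 534000/(1 + 44.25424·e^(−r·29)) → e^(−29r) = (1.00188 − 1)/44.25424 = 0.000042
r = −ln(0.000042)/29 = 10.06847/29

r ≈ 0.347 per hour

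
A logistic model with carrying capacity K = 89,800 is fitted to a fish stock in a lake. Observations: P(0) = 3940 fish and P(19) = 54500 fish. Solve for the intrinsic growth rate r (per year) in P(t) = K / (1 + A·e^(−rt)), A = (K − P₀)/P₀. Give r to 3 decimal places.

A = (89800 − 3940)/3940 = 21.79188
54500 = 89800/(1 + 21.79188·e^(−r·19)) → e^(−19r) = (1.64771 − 1)/21.79188 = 0.029722
r = −ln(0.029722)/19 = 3.51586/19

r ≈ 0.185 per year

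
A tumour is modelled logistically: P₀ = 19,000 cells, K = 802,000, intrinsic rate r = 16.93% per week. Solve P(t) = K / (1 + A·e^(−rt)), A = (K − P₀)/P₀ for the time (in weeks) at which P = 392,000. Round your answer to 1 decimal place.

t ≈ 21.7 weeks

A = (802000 − 19000)/19000 = 41.21053
392000 = 802000/(1 + 41.21053·e^(−0.1693t)) → 1 + 41.21053·e^(−0.1693t) = 2.04592
e^(−0.1693t) = 0.02538 → t = ln(39.40128)/0.1693 = 3.6738/0.1693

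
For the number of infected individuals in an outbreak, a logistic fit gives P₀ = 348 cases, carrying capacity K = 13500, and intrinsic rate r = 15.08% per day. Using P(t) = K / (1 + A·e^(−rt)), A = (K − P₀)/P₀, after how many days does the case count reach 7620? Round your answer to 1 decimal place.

A = (13500 − 348)/348 = 37.7931
7620 = 13500/(1 + 37.7931·e^(−0.1508t)) → 1 + 37.7931·e^(−0.1508t) = 1.77165
e^(−0.1508t) = 0.020418 → t = ln(48.97678)/0.1508 = 3.89135/0.1508

t ≈ 25.8 days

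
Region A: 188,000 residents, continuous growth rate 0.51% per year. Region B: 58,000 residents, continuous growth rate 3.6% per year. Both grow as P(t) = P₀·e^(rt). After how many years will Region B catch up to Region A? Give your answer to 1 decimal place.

188000·e^(0.0051t) = 58000·e^(0.036t)
188000/58000 = e^((0.036 − 0.0051)t) → ln(3.24138) = 0.0309·t
t = 1.176 / 0.0309

t ≈ 38.1 years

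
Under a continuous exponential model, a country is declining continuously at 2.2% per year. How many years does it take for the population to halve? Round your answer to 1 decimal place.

half-life = ln(2) / |r| = 0.69315 / 0.022

half-life ≈ 31.5 years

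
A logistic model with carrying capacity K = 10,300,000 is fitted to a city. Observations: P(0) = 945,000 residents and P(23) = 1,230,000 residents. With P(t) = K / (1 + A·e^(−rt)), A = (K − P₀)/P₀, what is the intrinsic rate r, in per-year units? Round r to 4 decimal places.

r ≈ 0.0128 per year

A = (10300000 − 945000)/945000 = 9.89947
1230000 = 10300000/(1 + 9.89947·e^(−r·23)) → e^(−23r) = (8.37398 − 1)/9.89947 = 0.744887
r = −ln(0.744887)/23 = 0.29452/23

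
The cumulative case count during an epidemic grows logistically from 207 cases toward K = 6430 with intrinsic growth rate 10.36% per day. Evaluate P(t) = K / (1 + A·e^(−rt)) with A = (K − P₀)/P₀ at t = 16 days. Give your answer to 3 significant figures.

A = (6430 − 207)/207 = 30.0628
P(16) = 6430 / (1 + 30.0628·e^(−0.1036·16)) = 6430 / (1 + 30.0628·0.190596)
= 6430 / 6.72985 ≈ 955.45

≈ 955 cases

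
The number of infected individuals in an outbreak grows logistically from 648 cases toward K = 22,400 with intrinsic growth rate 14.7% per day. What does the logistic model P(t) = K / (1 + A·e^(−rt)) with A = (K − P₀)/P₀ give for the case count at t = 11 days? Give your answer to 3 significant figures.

A = (22400 − 648)/648 = 33.5679
P(11) = 22400 / (1 + 33.5679·e^(−0.147·11)) = 22400 / (1 + 33.5679·0.198493)
= 22400 / 7.663 ≈ 2923.14

≈ 2,920 cases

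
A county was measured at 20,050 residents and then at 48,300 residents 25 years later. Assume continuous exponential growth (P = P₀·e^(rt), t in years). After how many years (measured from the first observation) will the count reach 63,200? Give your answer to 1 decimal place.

t ≈ 32.6 years

r = ln(48300/20050) / 25 ≈ 0.035168 per year
t = ln(63200/20050) / r = 1.14808 / 0.035168 ≈ 32.645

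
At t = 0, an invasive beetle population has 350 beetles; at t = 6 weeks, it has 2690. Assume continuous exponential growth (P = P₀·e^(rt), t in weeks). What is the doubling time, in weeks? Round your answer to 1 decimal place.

doubling time ≈ 2.0 weeks

r = ln(2690/350) / 6 = ln(7.68571) / 6 ≈ 0.339894 per week
doubling time = ln 2 / |r| = 0.69315 / 0.339894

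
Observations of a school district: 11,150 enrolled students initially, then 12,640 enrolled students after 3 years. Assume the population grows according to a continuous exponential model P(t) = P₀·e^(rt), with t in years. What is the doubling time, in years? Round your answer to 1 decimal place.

doubling time ≈ 16.6 years

r = ln(12640/11150) / 3 = ln(1.13363) / 3 ≈ 0.041809 per year
doubling time = ln 2 / |r| = 0.69315 / 0.041809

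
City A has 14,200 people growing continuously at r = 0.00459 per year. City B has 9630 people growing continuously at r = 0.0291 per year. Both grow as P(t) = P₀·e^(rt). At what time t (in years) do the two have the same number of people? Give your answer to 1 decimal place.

14200·e^(0.00459t) = 9630·e^(0.0291t)
14200/9630 = e^((0.0291 − 0.00459)t) → ln(1.47456) = 0.02451·t
t = 0.38836 / 0.02451

t ≈ 15.8 years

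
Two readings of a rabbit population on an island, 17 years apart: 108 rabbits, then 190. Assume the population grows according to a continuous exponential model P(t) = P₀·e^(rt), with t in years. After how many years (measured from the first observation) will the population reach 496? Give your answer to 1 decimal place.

t ≈ 45.9 years

r = ln(190/108) / 17 ≈ 0.033229 per year
t = ln(496/108) / r = 1.52444 / 0.033229 ≈ 45.877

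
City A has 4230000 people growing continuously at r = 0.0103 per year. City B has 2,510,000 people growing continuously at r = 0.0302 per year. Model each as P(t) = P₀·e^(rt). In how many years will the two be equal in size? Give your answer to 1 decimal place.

t ≈ 26.2 years

4230000·e^(0.0103t) = 2510000·e^(0.0302t)
4230000/2510000 = e^((0.0302 − 0.0103)t) → ln(1.68526) = 0.0199·t
t = 0.52192 / 0.0199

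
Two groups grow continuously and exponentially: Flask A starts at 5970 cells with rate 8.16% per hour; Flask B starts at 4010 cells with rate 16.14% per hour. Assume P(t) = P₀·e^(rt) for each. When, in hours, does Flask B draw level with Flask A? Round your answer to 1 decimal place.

5970·e^(0.0816t) = 4010·e^(0.1614t)
5970/4010 = e^((0.1614 − 0.0816)t) → ln(1.48878) = 0.0798·t
t = 0.39796 / 0.0798

t ≈ 5.0 hours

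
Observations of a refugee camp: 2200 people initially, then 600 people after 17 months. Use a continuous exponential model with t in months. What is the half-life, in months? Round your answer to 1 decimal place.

r = ln(600/2200) / 17 = ln(0.27273) / 17 ≈ -0.076428 per month
half-life = ln 2 / |r| = 0.69315 / 0.076428

half-life ≈ 9.1 months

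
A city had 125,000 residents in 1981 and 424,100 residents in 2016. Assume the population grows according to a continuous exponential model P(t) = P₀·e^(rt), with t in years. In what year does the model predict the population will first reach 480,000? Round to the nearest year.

year 2020

r = ln(424100/125000) / 35 = 1.22166/35 ≈ 0.034904 per year
t = ln(480000/125000) / r = 1.34547/0.034904 ≈ 38.55 years after 1981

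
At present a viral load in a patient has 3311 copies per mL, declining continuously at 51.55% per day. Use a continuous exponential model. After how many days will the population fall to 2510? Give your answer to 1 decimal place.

2510 = 3311 · e^(-0.5155·t)
t = ln(2510/3311) / -0.5155 = ln(0.75808) / -0.5155 = -0.27697 / -0.5155

t ≈ 0.5 days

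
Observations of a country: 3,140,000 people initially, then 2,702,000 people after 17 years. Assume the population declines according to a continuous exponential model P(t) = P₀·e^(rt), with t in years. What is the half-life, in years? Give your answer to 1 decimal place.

r = ln(2702000/3140000) / 17 = ln(0.86051) / 17 ≈ -0.008837 per year
half-life = ln 2 / |r| = 0.69315 / 0.008837

half-life ≈ 78.4 years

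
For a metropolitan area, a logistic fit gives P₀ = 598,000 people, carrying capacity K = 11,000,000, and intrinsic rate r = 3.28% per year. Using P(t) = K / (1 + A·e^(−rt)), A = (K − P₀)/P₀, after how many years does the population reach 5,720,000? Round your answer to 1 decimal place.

t ≈ 89.5 years

A = (11000000 − 598000)/598000 = 17.39465
5720000 = 11000000/(1 + 17.39465·e^(−0.0328t)) → 1 + 17.39465·e^(−0.0328t) = 1.92308
e^(−0.0328t) = 0.053067 → t = ln(18.8442)/0.0328 = 2.93621/0.0328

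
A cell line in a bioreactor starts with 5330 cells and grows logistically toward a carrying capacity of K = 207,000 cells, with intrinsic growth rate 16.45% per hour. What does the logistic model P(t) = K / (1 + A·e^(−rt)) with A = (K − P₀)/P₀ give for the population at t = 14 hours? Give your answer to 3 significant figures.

A = (207000 − 5330)/5330 = 37.83677
P(14) = 207000 / (1 + 37.83677·e^(−0.1645·14)) = 207000 / (1 + 37.83677·0.099959)
= 207000 / 4.78211 ≈ 43286.35

≈ 43,300 cells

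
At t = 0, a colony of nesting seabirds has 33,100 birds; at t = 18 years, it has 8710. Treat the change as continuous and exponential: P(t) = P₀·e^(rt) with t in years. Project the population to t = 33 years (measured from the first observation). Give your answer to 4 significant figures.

r = ln(8710/33100) / 18 ≈ -0.07417 per year
P(33) = 33100 · e^(-0.07417·33) = 33100 · 0.0865 ≈ 2863.14

≈ 2,863 birds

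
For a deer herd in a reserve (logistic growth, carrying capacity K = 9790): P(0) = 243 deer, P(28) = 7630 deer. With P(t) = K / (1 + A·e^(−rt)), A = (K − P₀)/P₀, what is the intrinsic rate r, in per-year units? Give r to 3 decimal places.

A = (9790 − 243)/243 = 39.28807
7630 = 9790/(1 + 39.28807·e^(−r·28)) → e^(−28r) = (1.28309 − 1)/39.28807 = 0.007206
r = −ln(0.007206)/28 = 4.9329/28

r ≈ 0.176 per year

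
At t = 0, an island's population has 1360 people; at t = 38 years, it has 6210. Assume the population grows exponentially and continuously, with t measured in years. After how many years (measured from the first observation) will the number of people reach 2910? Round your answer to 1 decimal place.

r = ln(6210/1360) / 38 ≈ 0.039965 per year
t = ln(2910/1360) / r = 0.76067 / 0.039965 ≈ 19.033

t ≈ 19.0 years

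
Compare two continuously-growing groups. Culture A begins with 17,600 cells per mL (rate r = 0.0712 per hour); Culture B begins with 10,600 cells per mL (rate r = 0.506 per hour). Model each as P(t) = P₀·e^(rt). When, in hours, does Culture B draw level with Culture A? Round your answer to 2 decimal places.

17600·e^(0.0712t) = 10600·e^(0.506t)
17600/10600 = e^((0.506 − 0.0712)t) → ln(1.66038) = 0.4348·t
t = 0.50704 / 0.4348

t ≈ 1.17 hours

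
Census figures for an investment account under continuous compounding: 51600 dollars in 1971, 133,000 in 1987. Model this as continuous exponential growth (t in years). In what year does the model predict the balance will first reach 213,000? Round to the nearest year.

r = ln(133000/51600) / 16 = 0.94683/16 ≈ 0.059177 per year
t = ln(213000/51600) / r = 1.41777/0.059177 ≈ 23.96 years after 1971

year 1995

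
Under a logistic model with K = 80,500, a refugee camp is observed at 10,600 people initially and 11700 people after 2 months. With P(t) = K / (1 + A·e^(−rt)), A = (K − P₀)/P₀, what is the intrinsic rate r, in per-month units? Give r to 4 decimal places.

r ≈ 0.0573 per month

A = (80500 − 10600)/10600 = 6.59434
11700 = 80500/(1 + 6.59434·e^(−r·2)) → e^(−2r) = (6.88034 − 1)/6.59434 = 0.891726
r = −ln(0.891726)/2 = 0.1146/2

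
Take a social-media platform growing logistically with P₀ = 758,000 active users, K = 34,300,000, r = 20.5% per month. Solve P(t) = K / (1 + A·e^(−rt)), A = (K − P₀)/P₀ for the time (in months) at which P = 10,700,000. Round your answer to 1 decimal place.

A = (34300000 − 758000)/758000 = 44.25066
10700000 = 34300000/(1 + 44.25066·e^(−0.205t)) → 1 + 44.25066·e^(−0.205t) = 3.20561
e^(−0.205t) = 0.049843 → t = ln(20.0628)/0.205 = 2.99887/0.205

t ≈ 14.6 months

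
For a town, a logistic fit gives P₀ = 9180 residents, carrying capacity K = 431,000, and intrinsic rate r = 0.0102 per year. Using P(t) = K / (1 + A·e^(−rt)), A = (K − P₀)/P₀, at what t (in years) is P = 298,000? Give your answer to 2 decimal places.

A = (431000 − 9180)/9180 = 45.94989
298000 = 431000/(1 + 45.94989·e^(−0.0102t)) → 1 + 45.94989·e^(−0.0102t) = 1.44631
e^(−0.0102t) = 0.009713 → t = ln(102.9554)/0.0102 = 4.6343/0.0102

t ≈ 454.34 years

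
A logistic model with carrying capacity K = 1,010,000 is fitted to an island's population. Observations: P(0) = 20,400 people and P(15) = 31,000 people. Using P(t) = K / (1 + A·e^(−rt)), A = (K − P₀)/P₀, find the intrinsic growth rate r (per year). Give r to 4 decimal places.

A = (1010000 − 20400)/20400 = 48.5098
31000 = 1010000/(1 + 48.5098·e^(−r·15)) → e^(−15r) = (32.58065 − 1)/48.5098 = 0.651016
r = −ln(0.651016)/15 = 0.42922/15

r ≈ 0.0286 per year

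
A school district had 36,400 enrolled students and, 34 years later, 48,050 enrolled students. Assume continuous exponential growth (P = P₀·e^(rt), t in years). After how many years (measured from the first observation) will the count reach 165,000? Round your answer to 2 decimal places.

t ≈ 185.06 years

r = ln(48050/36400) / 34 ≈ 0.008167 per year
t = ln(165000/36400) / r = 1.51138 / 0.008167 ≈ 185.062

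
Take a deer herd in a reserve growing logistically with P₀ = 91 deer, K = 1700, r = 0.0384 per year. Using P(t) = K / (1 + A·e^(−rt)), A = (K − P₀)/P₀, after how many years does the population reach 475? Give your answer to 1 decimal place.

t ≈ 50.1 years

A = (1700 − 91)/91 = 17.68132
475 = 1700/(1 + 17.68132·e^(−0.0384t)) → 1 + 17.68132·e^(−0.0384t) = 3.57895
e^(−0.0384t) = 0.145857 → t = ln(6.85602)/0.0384 = 1.92513/0.0384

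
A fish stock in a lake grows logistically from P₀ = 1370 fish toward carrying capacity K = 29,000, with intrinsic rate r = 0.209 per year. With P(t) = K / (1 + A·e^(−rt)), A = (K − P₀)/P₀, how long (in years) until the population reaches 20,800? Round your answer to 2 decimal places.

A = (29000 − 1370)/1370 = 20.16788
20800 = 29000/(1 + 20.16788·e^(−0.209t)) → 1 + 20.16788·e^(−0.209t) = 1.39423
e^(−0.209t) = 0.019547 → t = ln(51.15756)/0.209 = 3.93491/0.209

t ≈ 18.83 years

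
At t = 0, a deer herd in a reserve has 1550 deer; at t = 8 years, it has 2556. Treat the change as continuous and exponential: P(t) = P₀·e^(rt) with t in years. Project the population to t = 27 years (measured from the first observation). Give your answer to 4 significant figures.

≈ 8,385 deer

r = ln(2556/1550) / 8 ≈ 0.062524 per year
P(27) = 1550 · e^(0.062524·27) = 1550 · 5.40939 ≈ 8384.56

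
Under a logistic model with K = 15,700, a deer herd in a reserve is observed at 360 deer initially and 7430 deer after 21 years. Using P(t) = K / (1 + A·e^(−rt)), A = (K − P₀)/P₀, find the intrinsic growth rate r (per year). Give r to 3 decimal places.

r ≈ 0.174 per year

A = (15700 − 360)/360 = 42.61111
7430 = 15700/(1 + 42.61111·e^(−r·21)) → e^(−21r) = (2.11306 − 1)/42.61111 = 0.026121
r = −ln(0.026121)/21 = 3.64501/21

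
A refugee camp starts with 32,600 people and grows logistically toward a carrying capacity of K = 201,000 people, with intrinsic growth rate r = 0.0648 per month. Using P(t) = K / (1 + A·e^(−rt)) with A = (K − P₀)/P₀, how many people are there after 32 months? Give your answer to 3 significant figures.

≈ 122,000 people

A = (201000 − 32600)/32600 = 5.16564
P(32) = 201000 / (1 + 5.16564·e^(−0.0648·32)) = 201000 / (1 + 5.16564·0.125732)
= 201000 / 1.64949 ≈ 121855.96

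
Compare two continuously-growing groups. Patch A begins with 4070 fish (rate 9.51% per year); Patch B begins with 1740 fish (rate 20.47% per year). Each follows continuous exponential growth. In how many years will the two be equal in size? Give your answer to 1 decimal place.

t ≈ 7.8 years

4070·e^(0.0951t) = 1740·e^(0.2047t)
4070/1740 = e^((0.2047 − 0.0951)t) → ln(2.33908) = 0.1096·t
t = 0.84976 / 0.1096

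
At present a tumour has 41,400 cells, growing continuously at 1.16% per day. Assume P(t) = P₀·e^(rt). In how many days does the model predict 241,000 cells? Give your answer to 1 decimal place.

t ≈ 151.9 days

241000 = 41400 · e^(0.0116·t)
t = ln(241000/41400) / 0.0116 = ln(5.82126) / 0.0116 = 1.76152 / 0.0116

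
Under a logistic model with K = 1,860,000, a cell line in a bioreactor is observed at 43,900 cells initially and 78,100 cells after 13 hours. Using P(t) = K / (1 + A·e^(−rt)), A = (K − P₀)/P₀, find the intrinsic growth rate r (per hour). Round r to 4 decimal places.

A = (1860000 − 43900)/43900 = 41.36902
78100 = 1860000/(1 + 41.36902·e^(−r·13)) → e^(−13r) = (23.81562 − 1)/41.36902 = 0.551515
r = −ln(0.551515)/13 = 0.59509/13

r ≈ 0.0458 per hour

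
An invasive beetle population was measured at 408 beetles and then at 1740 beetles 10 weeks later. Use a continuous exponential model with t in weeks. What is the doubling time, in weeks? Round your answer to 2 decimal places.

r = ln(1740/408) / 10 = ln(4.26471) / 10 ≈ 0.145037 per week
doubling time = ln 2 / |r| = 0.69315 / 0.145037

doubling time ≈ 4.78 weeks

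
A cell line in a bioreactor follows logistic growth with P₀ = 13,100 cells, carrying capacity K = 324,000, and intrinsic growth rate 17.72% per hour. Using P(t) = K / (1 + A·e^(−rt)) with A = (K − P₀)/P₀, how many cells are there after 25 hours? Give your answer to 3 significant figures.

≈ 253,000 cells

A = (324000 − 13100)/13100 = 23.73282
P(25) = 324000 / (1 + 23.73282·e^(−0.1772·25)) = 324000 / (1 + 23.73282·0.011914)
= 324000 / 1.28276 ≈ 252579.49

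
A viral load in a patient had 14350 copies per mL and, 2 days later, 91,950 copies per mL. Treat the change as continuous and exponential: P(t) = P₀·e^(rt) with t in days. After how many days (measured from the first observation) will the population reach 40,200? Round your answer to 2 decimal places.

t ≈ 1.11 days

r = ln(91950/14350) / 2 ≈ 0.928748 per day
t = ln(40200/14350) / r = 1.03012 / 0.928748 ≈ 1.109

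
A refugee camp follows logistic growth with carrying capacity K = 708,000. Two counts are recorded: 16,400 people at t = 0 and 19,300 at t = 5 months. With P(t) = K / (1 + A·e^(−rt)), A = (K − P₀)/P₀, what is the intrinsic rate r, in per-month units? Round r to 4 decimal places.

r ≈ 0.0334 per month

A = (708000 − 16400)/16400 = 42.17073
19300 = 708000/(1 + 42.17073·e^(−r·5)) → e^(−5r) = (36.68394 − 1)/42.17073 = 0.846178
r = −ln(0.846178)/5 = 0.16703/5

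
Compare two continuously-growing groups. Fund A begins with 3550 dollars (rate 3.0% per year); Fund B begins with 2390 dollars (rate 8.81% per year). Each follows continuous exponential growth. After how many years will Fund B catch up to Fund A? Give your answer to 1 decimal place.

3550·e^(0.03t) = 2390·e^(0.0881t)
3550/2390 = e^((0.0881 − 0.03)t) → ln(1.48536) = 0.0581·t
t = 0.39565 / 0.0581

t ≈ 6.8 years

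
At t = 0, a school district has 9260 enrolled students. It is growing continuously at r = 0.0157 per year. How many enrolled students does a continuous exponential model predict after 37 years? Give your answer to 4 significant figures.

≈ 16,550 enrolled students

P(37) = 9260 · e^(0.0157·37) = 9260 · e^(0.5809)
= 9260 · 1.78765 ≈ 16553.61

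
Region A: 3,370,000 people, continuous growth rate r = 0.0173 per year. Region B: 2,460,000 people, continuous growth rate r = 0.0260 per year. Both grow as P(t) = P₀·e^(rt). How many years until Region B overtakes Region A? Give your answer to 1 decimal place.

3370000·e^(0.0173t) = 2460000·e^(0.026t)
3370000/2460000 = e^((0.026 − 0.0173)t) → ln(1.36992) = 0.0087·t
t = 0.31475 / 0.0087

t ≈ 36.2 years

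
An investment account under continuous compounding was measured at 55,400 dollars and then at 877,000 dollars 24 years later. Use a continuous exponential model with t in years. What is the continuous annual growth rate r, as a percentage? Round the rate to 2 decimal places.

r ≈ 11.51% per year

877000 = 55400 · e^(r·24)
e^(24r) = 877000/55400 = 15.83032
r = ln(15.83032) / 24 = 2.76193 / 24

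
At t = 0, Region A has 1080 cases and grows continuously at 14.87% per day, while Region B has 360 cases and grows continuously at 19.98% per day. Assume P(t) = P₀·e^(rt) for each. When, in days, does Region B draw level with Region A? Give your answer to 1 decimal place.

1080·e^(0.1487t) = 360·e^(0.1998t)
1080/360 = e^((0.1998 − 0.1487)t) → ln(3) = 0.0511·t
t = 1.09861 / 0.0511

t ≈ 21.5 days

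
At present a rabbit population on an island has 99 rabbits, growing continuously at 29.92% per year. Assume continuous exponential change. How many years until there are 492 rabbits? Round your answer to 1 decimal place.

t ≈ 5.4 years

492 = 99 · e^(0.2992·t)
t = ln(492/99) / 0.2992 = ln(4.9697) / 0.2992 = 1.60336 / 0.2992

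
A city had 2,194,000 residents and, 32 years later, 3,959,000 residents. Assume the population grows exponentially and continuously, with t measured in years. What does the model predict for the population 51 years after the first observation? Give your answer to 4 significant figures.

≈ 5,621,000 residents

r = ln(3959000/2194000) / 32 ≈ 0.018446 per year
P(51) = 2194000 · e^(0.018446·51) = 2194000 · 2.56186 ≈ 5620729.02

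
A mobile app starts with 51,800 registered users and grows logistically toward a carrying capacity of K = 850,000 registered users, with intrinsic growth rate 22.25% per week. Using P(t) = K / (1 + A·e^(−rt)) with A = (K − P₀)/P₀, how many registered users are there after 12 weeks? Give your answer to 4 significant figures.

≈ 411,200 registered users

A = (850000 − 51800)/51800 = 15.40927
P(12) = 850000 / (1 + 15.40927·e^(−0.2225·12)) = 850000 / (1 + 15.40927·0.069252)
= 850000 / 2.06713 ≈ 411198.93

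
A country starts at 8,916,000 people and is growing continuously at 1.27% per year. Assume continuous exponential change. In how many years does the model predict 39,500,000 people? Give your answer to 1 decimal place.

39500000 = 8916000 · e^(0.0127·t)
t = ln(39500000/8916000) / 0.0127 = ln(4.43024) / 0.0127 = 1.48845 / 0.0127

t ≈ 117.2 years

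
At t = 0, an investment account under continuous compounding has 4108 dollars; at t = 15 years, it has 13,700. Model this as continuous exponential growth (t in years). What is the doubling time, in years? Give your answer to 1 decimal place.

doubling time ≈ 8.6 years

r = ln(13700/4108) / 15 = ln(3.33496) / 15 ≈ 0.080297 per year
doubling time = ln 2 / |r| = 0.69315 / 0.080297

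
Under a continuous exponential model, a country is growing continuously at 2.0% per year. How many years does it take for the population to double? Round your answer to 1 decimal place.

doubling time = ln(2) / |r| = 0.69315 / 0.02

doubling time ≈ 34.7 years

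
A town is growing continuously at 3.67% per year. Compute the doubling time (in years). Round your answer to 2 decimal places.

doubling time ≈ 18.89 years

doubling time = ln(2) / |r| = 0.69315 / 0.0367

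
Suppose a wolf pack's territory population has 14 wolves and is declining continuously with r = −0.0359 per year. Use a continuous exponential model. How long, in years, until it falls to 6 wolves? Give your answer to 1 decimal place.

6 = 14 · e^(-0.0359·t)
t = ln(6/14) / -0.0359 = ln(0.42857) / -0.0359 = -0.8473 / -0.0359

t ≈ 23.6 years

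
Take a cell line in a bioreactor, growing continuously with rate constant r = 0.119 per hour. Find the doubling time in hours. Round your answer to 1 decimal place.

doubling time = ln(2) / |r| = 0.69315 / 0.119

doubling time ≈ 5.8 hours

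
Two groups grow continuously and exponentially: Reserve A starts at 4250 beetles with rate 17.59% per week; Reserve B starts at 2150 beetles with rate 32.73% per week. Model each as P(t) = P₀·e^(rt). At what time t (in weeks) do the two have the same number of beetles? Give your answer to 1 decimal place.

t ≈ 4.5 weeks

4250·e^(0.1759t) = 2150·e^(0.3273t)
4250/2150 = e^((0.3273 − 0.1759)t) → ln(1.97674) = 0.1514·t
t = 0.68145 / 0.1514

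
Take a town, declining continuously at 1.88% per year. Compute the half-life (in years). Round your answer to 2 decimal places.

half-life = ln(2) / |r| = 0.69315 / 0.0188

half-life ≈ 36.87 years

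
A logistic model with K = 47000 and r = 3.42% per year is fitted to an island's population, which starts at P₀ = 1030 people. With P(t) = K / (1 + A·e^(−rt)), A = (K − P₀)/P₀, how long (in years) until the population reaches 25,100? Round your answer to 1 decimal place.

A = (47000 − 1030)/1030 = 44.63107
25100 = 47000/(1 + 44.63107·e^(−0.0342t)) → 1 + 44.63107·e^(−0.0342t) = 1.87251
e^(−0.0342t) = 0.019549 → t = ln(51.1525)/0.0342 = 3.93481/0.0342

t ≈ 115.1 years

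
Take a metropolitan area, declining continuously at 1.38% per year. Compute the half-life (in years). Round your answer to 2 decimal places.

half-life ≈ 50.23 years

half-life = ln(2) / |r| = 0.69315 / 0.0138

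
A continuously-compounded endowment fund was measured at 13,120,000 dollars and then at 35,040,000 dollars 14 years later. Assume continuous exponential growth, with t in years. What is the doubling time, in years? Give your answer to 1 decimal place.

r = ln(35040000/13120000) / 14 = ln(2.67073) / 14 ≈ 0.070168 per year
doubling time = ln 2 / |r| = 0.69315 / 0.070168

doubling time ≈ 9.9 years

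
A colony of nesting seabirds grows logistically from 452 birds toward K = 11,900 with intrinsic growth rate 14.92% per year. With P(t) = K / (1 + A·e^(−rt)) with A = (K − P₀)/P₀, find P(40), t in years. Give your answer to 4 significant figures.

A = (11900 − 452)/452 = 25.32743
P(40) = 11900 / (1 + 25.32743·e^(−0.1492·40)) = 11900 / (1 + 25.32743·0.002559)
= 11900 / 1.06482 ≈ 11175.58

≈ 11,180 birds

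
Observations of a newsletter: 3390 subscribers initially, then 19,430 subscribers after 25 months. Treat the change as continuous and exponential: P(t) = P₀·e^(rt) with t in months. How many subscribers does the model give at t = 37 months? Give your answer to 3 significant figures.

≈ 44,900 subscribers

r = ln(19430/3390) / 25 ≈ 0.06984 per month
P(37) = 3390 · e^(0.06984·37) = 3390 · 13.25086 ≈ 44920.43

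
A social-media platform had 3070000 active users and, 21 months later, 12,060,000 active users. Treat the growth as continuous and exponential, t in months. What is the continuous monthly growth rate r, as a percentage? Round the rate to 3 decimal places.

12060000 = 3070000 · e^(r·21)
e^(21r) = 12060000/3070000 = 3.92834
r = ln(3.92834) / 21 = 1.36822 / 21

r ≈ 6.515% per month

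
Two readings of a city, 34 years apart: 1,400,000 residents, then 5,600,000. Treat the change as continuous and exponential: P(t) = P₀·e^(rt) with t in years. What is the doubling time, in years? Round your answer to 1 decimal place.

r = ln(5600000/1400000) / 34 = ln(4) / 34 ≈ 0.040773 per year
doubling time = ln 2 / |r| = 0.69315 / 0.040773

doubling time ≈ 17.0 years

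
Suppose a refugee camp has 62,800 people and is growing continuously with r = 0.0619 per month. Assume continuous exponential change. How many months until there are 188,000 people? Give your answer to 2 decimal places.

t ≈ 17.71 months

188000 = 62800 · e^(0.0619·t)
t = ln(188000/62800) / 0.0619 = ln(2.99363) / 0.0619 = 1.09649 / 0.0619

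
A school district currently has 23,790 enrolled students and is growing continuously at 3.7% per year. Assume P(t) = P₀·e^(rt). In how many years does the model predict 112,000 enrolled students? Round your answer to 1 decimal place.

112000 = 23790 · e^(0.037·t)
t = ln(112000/23790) / 0.037 = ln(4.70786) / 0.037 = 1.54923 / 0.037

t ≈ 41.9 years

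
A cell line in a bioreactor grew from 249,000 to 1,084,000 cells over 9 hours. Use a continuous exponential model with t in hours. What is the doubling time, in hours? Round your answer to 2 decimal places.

doubling time ≈ 4.24 hours

r = ln(1084000/249000) / 9 = ln(4.35341) / 9 ≈ 0.16344 per hour
doubling time = ln 2 / |r| = 0.69315 / 0.16344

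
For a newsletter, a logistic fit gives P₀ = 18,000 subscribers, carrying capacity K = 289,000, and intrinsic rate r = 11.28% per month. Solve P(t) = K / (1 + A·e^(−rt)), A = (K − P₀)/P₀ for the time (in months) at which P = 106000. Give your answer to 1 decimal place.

A = (289000 − 18000)/18000 = 15.05556
106000 = 289000/(1 + 15.05556·e^(−0.1128t)) → 1 + 15.05556·e^(−0.1128t) = 2.72642
e^(−0.1128t) = 0.11467 → t = ln(8.7207)/0.1128 = 2.1657/0.1128

t ≈ 19.2 months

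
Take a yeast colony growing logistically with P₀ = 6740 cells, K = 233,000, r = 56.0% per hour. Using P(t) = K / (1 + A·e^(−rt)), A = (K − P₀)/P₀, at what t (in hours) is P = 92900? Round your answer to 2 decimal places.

t ≈ 5.54 hours

A = (233000 − 6740)/6740 = 33.56973
92900 = 233000/(1 + 33.56973·e^(−0.56t)) → 1 + 33.56973·e^(−0.56t) = 2.50807
e^(−0.56t) = 0.044924 → t = ln(22.26002)/0.56 = 3.10279/0.56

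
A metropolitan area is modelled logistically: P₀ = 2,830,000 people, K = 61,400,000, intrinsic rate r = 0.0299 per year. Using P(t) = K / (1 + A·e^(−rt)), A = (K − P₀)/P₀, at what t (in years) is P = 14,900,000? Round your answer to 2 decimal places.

A = (61400000 − 2830000)/2830000 = 20.69611
14900000 = 61400000/(1 + 20.69611·e^(−0.0299t)) → 1 + 20.69611·e^(−0.0299t) = 4.12081
e^(−0.0299t) = 0.150792 → t = ln(6.63166)/0.0299 = 1.89185/0.0299

t ≈ 63.27 years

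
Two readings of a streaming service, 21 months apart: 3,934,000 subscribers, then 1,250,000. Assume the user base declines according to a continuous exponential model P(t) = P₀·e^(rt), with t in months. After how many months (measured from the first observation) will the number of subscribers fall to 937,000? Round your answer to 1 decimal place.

t ≈ 26.3 months

r = ln(1250000/3934000) / 21 ≈ -0.054596 per month
t = ln(937000/3934000) / r = -1.43473 / -0.054596 ≈ 26.279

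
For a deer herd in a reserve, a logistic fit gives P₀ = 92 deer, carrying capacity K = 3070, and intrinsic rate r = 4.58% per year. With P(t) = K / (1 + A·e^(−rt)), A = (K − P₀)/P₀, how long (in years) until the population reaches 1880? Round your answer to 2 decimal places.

t ≈ 85.91 years

A = (3070 − 92)/92 = 32.36957
1880 = 3070/(1 + 32.36957·e^(−0.0458t)) → 1 + 32.36957·e^(−0.0458t) = 1.63298
e^(−0.0458t) = 0.019555 → t = ln(51.13847)/0.0458 = 3.93454/0.0458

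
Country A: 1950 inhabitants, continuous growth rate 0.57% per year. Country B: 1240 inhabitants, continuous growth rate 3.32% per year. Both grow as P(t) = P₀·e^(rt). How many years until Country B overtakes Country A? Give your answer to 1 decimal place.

t ≈ 16.5 years

1950·e^(0.0057t) = 1240·e^(0.0332t)
1950/1240 = e^((0.0332 − 0.0057)t) → ln(1.57258) = 0.0275·t
t = 0.45272 / 0.0275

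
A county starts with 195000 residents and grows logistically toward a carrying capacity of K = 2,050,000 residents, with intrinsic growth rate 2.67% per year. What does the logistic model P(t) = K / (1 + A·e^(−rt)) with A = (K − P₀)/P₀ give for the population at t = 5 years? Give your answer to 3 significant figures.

A = (2050000 − 195000)/195000 = 9.51282
P(5) = 2050000 / (1 + 9.51282·e^(−0.0267·5)) = 2050000 / (1 + 9.51282·0.875027)
= 2050000 / 9.32398 ≈ 219863.21

≈ 220,000 residents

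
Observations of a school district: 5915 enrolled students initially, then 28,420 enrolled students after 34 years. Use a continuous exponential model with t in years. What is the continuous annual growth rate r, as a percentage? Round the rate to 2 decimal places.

r ≈ 4.62% per year

28420 = 5915 · e^(r·34)
e^(34r) = 28420/5915 = 4.80473
r = ln(4.80473) / 34 = 1.5696 / 34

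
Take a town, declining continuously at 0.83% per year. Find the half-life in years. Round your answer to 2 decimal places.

half-life = ln(2) / |r| = 0.69315 / 0.0083

half-life ≈ 83.51 years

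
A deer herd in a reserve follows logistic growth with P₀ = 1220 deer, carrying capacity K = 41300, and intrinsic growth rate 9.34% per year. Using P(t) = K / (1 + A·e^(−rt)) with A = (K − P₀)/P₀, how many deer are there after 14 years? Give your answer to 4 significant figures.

≈ 4,178 deer

A = (41300 − 1220)/1220 = 32.85246
P(14) = 41300 / (1 + 32.85246·e^(−0.0934·14)) = 41300 / (1 + 32.85246·0.270468)
= 41300 / 9.88555 ≈ 4177.81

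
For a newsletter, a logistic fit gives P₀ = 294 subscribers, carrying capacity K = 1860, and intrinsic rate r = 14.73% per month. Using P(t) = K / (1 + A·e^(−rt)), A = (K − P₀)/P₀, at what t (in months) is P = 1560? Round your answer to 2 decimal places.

t ≈ 22.55 months

A = (1860 − 294)/294 = 5.32653
1560 = 1860/(1 + 5.32653·e^(−0.1473t)) → 1 + 5.32653·e^(−0.1473t) = 1.19231
e^(−0.1473t) = 0.036104 → t = ln(27.69796)/0.1473 = 3.32136/0.1473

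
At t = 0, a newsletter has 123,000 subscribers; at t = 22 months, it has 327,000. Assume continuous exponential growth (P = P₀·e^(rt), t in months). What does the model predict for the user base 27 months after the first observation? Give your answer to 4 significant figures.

≈ 408,400 subscribers

r = ln(327000/123000) / 22 ≈ 0.044444 per month
P(27) = 123000 · e^(0.044444·27) = 123000 · 3.32011 ≈ 408373.4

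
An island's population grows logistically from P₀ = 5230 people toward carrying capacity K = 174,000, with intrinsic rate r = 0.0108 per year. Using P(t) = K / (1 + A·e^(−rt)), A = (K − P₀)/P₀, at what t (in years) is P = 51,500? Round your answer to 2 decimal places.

t ≈ 241.44 years

A = (174000 − 5230)/5230 = 32.2696
51500 = 174000/(1 + 32.2696·e^(−0.0108t)) → 1 + 32.2696·e^(−0.0108t) = 3.37864
e^(−0.0108t) = 0.073712 → t = ln(13.5664)/0.0108 = 2.6076/0.0108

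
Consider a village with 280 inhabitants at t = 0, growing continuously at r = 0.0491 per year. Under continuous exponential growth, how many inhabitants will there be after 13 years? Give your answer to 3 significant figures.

≈ 530 inhabitants

P(13) = 280 · e^(0.0491·13) = 280 · e^(0.6383)
= 280 · 1.89326 ≈ 530.11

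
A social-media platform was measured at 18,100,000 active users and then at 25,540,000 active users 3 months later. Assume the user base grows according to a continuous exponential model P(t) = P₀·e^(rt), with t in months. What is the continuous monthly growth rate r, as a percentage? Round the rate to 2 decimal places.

r ≈ 11.48% per month

25540000 = 18100000 · e^(r·3)
e^(3r) = 25540000/18100000 = 1.41105
r = ln(1.41105) / 3 = 0.34433 / 3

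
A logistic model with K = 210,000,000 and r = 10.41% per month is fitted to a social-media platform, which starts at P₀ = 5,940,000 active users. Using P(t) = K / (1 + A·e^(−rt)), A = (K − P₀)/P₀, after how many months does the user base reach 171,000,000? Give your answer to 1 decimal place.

A = (210000000 − 5940000)/5940000 = 34.35354
171000000 = 210000000/(1 + 34.35354·e^(−0.1041t)) → 1 + 34.35354·e^(−0.1041t) = 1.22807
e^(−0.1041t) = 0.006639 → t = ln(150.62704)/0.1041 = 5.01481/0.1041

t ≈ 48.2 months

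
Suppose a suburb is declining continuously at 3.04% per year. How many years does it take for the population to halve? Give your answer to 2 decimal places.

half-life = ln(2) / |r| = 0.69315 / 0.0304

half-life ≈ 22.80 years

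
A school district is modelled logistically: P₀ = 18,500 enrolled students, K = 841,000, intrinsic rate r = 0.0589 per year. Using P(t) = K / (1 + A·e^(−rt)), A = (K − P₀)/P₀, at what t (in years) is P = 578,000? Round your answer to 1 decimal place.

A = (841000 − 18500)/18500 = 44.45946
578000 = 841000/(1 + 44.45946·e^(−0.0589t)) → 1 + 44.45946·e^(−0.0589t) = 1.45502
e^(−0.0589t) = 0.010234 → t = ln(97.70938)/0.0589 = 4.582/0.0589

t ≈ 77.8 years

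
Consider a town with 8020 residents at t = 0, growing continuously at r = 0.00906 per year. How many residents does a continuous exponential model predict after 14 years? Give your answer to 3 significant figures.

P(14) = 8020 · e^(0.00906·14) = 8020 · e^(0.12684)
= 8020 · 1.13524 ≈ 9104.59

≈ 9,100 residents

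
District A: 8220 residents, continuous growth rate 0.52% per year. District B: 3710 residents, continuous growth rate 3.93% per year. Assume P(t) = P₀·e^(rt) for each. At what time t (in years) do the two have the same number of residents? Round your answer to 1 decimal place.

8220·e^(0.0052t) = 3710·e^(0.0393t)
8220/3710 = e^((0.0393 − 0.0052)t) → ln(2.21563) = 0.0341·t
t = 0.79554 / 0.0341

t ≈ 23.3 years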